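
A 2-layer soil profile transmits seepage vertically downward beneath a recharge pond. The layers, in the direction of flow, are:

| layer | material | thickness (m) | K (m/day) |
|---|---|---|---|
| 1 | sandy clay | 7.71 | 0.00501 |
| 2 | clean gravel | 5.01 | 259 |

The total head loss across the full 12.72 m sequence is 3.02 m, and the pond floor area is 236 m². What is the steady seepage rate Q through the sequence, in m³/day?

0.463

Flow is perpendicular to layering, so the layers act in series and the equivalent K is the thickness-weighted harmonic mean.
Total thickness L = 7.71 + 5.01 = 12.72 m.
Σ(b_i/K_i) = 7.71/0.00501 + 5.01/259 = 1539 d.
K_eq = L / Σ(b_i/K_i) = 12.72 / 1539 = 0.008265 m/day.
Q = K_eq · A · (Δh/L) = 0.008265 × 236 × (3.02/12.72) = 0.4631 m³/day.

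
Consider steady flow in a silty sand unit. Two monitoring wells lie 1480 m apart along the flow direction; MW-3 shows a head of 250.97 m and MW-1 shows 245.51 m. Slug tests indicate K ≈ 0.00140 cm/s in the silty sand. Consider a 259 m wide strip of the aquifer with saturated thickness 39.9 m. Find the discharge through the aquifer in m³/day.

Convert K: 0.00140 cm/s × 864 = 1.210 m/day.
Cross-sectional area A = 259 × 39.9 = 10334 m².
Hydraulic gradient i = (250.97 − 245.51) / 1480 = 5.46 / 1480 = 0.003689.
Darcy's law: Q = K · A · i = 1.210 × 10334 × 0.003689 = 46.12 m³/day.

46.1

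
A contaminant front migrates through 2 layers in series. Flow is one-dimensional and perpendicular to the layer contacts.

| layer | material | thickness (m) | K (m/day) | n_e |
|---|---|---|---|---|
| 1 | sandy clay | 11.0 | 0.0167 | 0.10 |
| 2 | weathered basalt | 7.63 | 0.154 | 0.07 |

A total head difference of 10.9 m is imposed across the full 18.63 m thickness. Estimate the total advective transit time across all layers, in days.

106

With flow normal to the layers, continuity requires the same specific discharge q through every layer.
Σ(b_i/K_i) = 11.0/0.0167 + 7.63/0.154 = 708.2 d.
q = Δh / Σ(b_i/K_i) = 10.9 / 708.2 = 0.01539 m/day.
In each layer the seepage velocity is v_i = q/n_i, so the layer transit time is t_i = b_i·n_i / q:
  layer 1 (sandy clay): t_1 = 11.0 × 0.10 / 0.01539 = 71.47 d
  layer 2 (weathered basalt): t_2 = 7.63 × 0.07 / 0.01539 = 34.70 d
Total t = Σ t_i = 106.2 days.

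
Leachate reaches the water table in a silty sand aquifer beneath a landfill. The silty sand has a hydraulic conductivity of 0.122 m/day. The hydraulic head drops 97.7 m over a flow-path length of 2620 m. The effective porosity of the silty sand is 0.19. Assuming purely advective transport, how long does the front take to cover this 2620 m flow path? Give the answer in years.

300

Hydraulic gradient i = Δh / L = 97.7 / 2620 = 0.03729.
Darcy flux q = K · i = 0.1220 × 0.03729 = 0.004549 m/day.
Seepage velocity v = q / n_e = 0.004549 / 0.19 = 0.02394 m/day.
Travel time t = L / v = 2620 / 0.02394 = 1.094e+05 days = 299.6 years.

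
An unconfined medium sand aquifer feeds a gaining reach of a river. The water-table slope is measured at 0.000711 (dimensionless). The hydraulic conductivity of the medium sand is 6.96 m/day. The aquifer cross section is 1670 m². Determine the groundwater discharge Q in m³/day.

Hydraulic gradient i = 0.000711.
Darcy's law: Q = K · A · i = 6.960 × 1670 × 0.0007110 = 8.264 m³/day.

8.26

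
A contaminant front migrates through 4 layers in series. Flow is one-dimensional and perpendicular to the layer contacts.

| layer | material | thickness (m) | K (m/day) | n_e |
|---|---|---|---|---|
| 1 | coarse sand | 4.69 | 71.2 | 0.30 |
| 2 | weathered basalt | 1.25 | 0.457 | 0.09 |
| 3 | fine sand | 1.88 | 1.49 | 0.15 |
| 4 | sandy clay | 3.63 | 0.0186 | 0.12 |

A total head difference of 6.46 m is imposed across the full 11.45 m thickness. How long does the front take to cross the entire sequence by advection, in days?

69.0

With flow normal to the layers, continuity requires the same specific discharge q through every layer.
Σ(b_i/K_i) = 4.69/71.2 + 1.25/0.457 + 1.88/1.49 + 3.63/0.0186 = 199.2 d.
q = Δh / Σ(b_i/K_i) = 6.46 / 199.2 = 0.03243 m/day.
In each layer the seepage velocity is v_i = q/n_i, so the layer transit time is t_i = b_i·n_i / q:
  layer 1 (coarse sand): t_1 = 4.69 × 0.30 / 0.03243 = 43.39 d
  layer 2 (weathered basalt): t_2 = 1.25 × 0.09 / 0.03243 = 3.469 d
  layer 3 (fine sand): t_3 = 1.88 × 0.15 / 0.03243 = 8.697 d
  layer 4 (sandy clay): t_4 = 3.63 × 0.12 / 0.03243 = 13.43 d
Total t = Σ t_i = 68.99 days.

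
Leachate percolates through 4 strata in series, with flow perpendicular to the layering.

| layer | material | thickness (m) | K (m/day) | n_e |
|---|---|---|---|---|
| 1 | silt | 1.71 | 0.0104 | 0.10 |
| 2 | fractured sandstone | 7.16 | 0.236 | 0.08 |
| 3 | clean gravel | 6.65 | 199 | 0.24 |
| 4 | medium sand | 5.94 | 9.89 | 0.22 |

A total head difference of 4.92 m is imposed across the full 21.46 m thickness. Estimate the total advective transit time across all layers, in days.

With flow normal to the layers, continuity requires the same specific discharge q through every layer.
Σ(b_i/K_i) = 1.71/0.0104 + 7.16/0.236 + 6.65/199 + 5.94/9.89 = 195.4 d.
q = Δh / Σ(b_i/K_i) = 4.92 / 195.4 = 0.02518 m/day.
In each layer the seepage velocity is v_i = q/n_i, so the layer transit time is t_i = b_i·n_i / q:
  layer 1 (silt): t_1 = 1.71 × 0.10 / 0.02518 = 6.791 d
  layer 2 (fractured sandstone): t_2 = 7.16 × 0.08 / 0.02518 = 22.75 d
  layer 3 (clean gravel): t_3 = 6.65 × 0.24 / 0.02518 = 63.38 d
  layer 4 (medium sand): t_4 = 5.94 × 0.22 / 0.02518 = 51.90 d
Total t = Σ t_i = 144.8 days.

145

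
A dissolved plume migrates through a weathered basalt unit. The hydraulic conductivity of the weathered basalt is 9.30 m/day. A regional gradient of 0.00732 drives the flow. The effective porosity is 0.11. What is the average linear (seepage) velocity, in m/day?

0.619

Hydraulic gradient i = 0.00732.
Darcy flux q = K · i = 9.300 × 0.007320 = 0.06808 m/day.
Seepage velocity v = q / n_e = 0.06808 / 0.11 = 0.6189 m/day.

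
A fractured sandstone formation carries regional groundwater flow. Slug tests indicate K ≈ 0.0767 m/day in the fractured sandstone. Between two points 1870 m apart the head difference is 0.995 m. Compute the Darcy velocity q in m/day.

Hydraulic gradient i = Δh / L = 0.995 / 1870 = 0.0005321.
Specific discharge q = K · i = 0.07670 × 0.0005321 = 4.081e-05 m/day.

4.08e-05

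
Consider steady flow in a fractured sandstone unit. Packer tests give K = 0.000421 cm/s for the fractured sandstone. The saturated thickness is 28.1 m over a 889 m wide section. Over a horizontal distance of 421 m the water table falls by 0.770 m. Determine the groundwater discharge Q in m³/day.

Convert K: 0.000421 cm/s × 864 = 0.3637 m/day.
Cross-sectional area A = 889 × 28.1 = 24981 m².
Hydraulic gradient i = Δh / L = 0.770 / 421 = 0.001829.
Darcy's law: Q = K · A · i = 0.3637 × 24981 × 0.001829 = 16.62 m³/day.

16.6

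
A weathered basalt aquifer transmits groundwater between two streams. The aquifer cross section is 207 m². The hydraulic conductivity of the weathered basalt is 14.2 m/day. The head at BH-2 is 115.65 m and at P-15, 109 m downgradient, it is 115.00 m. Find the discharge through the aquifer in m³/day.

Hydraulic gradient i = (115.65 − 115.00) / 109 = 0.65 / 109 = 0.005963.
Darcy's law: Q = K · A · i = 14.20 × 207.0 × 0.005963 = 17.53 m³/day.

17.5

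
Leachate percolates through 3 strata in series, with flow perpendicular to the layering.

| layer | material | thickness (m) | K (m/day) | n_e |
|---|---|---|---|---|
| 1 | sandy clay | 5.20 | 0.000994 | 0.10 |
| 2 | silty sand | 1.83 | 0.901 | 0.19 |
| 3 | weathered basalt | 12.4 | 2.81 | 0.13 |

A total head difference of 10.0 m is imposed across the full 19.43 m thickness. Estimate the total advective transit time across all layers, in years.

With flow normal to the layers, continuity requires the same specific discharge q through every layer.
Σ(b_i/K_i) = 5.20/0.000994 + 1.83/0.901 + 12.4/2.81 = 5238 d.
q = Δh / Σ(b_i/K_i) = 10.0 / 5238 = 0.001909 m/day.
In each layer the seepage velocity is v_i = q/n_i, so the layer transit time is t_i = b_i·n_i / q:
  layer 1 (sandy clay): t_1 = 5.20 × 0.10 / 0.001909 = 272.4 d
  layer 2 (silty sand): t_2 = 1.83 × 0.19 / 0.001909 = 182.1 d
  layer 3 (weathered basalt): t_3 = 12.4 × 0.13 / 0.001909 = 844.3 d
Total t = Σ t_i = 1299 days = 3.556 years.

3.56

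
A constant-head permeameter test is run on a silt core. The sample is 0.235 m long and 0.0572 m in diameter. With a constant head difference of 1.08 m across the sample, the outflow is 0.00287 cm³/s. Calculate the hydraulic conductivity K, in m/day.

0.0210

Cross-sectional area A = π·(d/2)² = π × (0.0572/2)² = 0.002570 m².
Convert discharge: 0.00287 cm³/s = 2.870e-09 m³/s.
Darcy's law rearranged: K = Q·L / (A·Δh) = 2.870e-09 × 0.235 / (0.002570 × 1.08) = 2.430e-07 m/s = 0.02100 m/day.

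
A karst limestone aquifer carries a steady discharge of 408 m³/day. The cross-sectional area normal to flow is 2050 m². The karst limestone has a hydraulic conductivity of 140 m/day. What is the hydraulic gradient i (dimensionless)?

From Q = K·A·i, i = Q / (K·A) = 408 / (140.0 × 2050) = 0.001422.

0.00142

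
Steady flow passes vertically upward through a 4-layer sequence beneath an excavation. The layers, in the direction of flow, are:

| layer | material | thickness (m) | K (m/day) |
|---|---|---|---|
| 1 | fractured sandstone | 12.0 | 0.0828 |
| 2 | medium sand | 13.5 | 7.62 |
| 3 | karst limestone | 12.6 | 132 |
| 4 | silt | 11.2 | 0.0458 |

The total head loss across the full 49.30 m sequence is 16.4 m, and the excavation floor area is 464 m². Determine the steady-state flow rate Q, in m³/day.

19.4

Flow is perpendicular to layering, so the layers act in series and the equivalent K is the thickness-weighted harmonic mean.
Total thickness L = 12.0 + 13.5 + 12.6 + 11.2 = 49.30 m.
Σ(b_i/K_i) = 12.0/0.0828 + 13.5/7.62 + 12.6/132 + 11.2/0.0458 = 391.3 d.
K_eq = L / Σ(b_i/K_i) = 49.30 / 391.3 = 0.1260 m/day.
Q = K_eq · A · (Δh/L) = 0.1260 × 464 × (16.4/49.30) = 19.45 m³/day.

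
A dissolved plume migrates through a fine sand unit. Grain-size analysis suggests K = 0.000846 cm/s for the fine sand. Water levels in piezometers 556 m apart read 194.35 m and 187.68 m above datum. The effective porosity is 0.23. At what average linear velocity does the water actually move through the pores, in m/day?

Convert K: 0.000846 cm/s × 864 = 0.7309 m/day.
Hydraulic gradient i = (194.35 − 187.68) / 556 = 6.67 / 556 = 0.01200.
Darcy flux q = K · i = 0.7309 × 0.01200 = 0.008769 m/day.
Seepage velocity v = q / n_e = 0.008769 / 0.23 = 0.03812 m/day.

0.0381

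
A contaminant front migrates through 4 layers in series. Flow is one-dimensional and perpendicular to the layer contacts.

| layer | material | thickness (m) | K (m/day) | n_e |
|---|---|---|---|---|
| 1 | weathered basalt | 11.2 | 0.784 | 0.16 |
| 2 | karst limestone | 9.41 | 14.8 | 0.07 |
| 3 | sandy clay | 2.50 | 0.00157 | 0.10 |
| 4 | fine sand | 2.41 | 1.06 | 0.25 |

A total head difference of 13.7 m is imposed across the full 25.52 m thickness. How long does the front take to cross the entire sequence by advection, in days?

With flow normal to the layers, continuity requires the same specific discharge q through every layer.
Σ(b_i/K_i) = 11.2/0.784 + 9.41/14.8 + 2.50/0.00157 + 2.41/1.06 = 1610 d.
q = Δh / Σ(b_i/K_i) = 13.7 / 1610 = 0.008512 m/day.
In each layer the seepage velocity is v_i = q/n_i, so the layer transit time is t_i = b_i·n_i / q:
  layer 1 (weathered basalt): t_1 = 11.2 × 0.16 / 0.008512 = 210.5 d
  layer 2 (karst limestone): t_2 = 9.41 × 0.07 / 0.008512 = 77.39 d
  layer 3 (sandy clay): t_3 = 2.50 × 0.10 / 0.008512 = 29.37 d
  layer 4 (fine sand): t_4 = 2.41 × 0.25 / 0.008512 = 70.79 d
Total t = Σ t_i = 388.1 days.

388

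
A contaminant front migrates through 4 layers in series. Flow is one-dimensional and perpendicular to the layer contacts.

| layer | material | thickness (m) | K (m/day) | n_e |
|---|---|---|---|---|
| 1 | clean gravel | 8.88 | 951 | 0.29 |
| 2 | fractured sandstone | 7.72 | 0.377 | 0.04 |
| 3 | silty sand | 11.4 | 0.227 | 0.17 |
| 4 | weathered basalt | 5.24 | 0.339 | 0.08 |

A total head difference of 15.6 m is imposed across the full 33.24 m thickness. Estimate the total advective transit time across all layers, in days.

With flow normal to the layers, continuity requires the same specific discharge q through every layer.
Σ(b_i/K_i) = 8.88/951 + 7.72/0.377 + 11.4/0.227 + 5.24/0.339 = 86.16 d.
q = Δh / Σ(b_i/K_i) = 15.6 / 86.16 = 0.1810 m/day.
In each layer the seepage velocity is v_i = q/n_i, so the layer transit time is t_i = b_i·n_i / q:
  layer 1 (clean gravel): t_1 = 8.88 × 0.29 / 0.1810 = 14.22 d
  layer 2 (fractured sandstone): t_2 = 7.72 × 0.04 / 0.1810 = 1.706 d
  layer 3 (silty sand): t_3 = 11.4 × 0.17 / 0.1810 = 10.70 d
  layer 4 (weathered basalt): t_4 = 5.24 × 0.08 / 0.1810 = 2.315 d
Total t = Σ t_i = 28.95 days.

28.9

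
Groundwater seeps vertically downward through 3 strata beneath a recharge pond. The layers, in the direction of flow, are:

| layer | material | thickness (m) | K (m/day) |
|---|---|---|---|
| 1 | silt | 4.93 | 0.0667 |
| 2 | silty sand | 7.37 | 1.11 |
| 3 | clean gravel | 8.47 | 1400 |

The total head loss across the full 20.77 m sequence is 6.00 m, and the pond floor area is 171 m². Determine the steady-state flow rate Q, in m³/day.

12.7

Flow is perpendicular to layering, so the layers act in series and the equivalent K is the thickness-weighted harmonic mean.
Total thickness L = 4.93 + 7.37 + 8.47 = 20.77 m.
Σ(b_i/K_i) = 4.93/0.0667 + 7.37/1.11 + 8.47/1400 = 80.56 d.
K_eq = L / Σ(b_i/K_i) = 20.77 / 80.56 = 0.2578 m/day.
Q = K_eq · A · (Δh/L) = 0.2578 × 171 × (6.00/20.77) = 12.74 m³/day.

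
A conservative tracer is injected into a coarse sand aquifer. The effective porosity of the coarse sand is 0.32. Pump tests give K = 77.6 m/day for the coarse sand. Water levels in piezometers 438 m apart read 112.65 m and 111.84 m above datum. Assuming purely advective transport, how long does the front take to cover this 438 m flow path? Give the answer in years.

Hydraulic gradient i = (112.65 − 111.84) / 438 = 0.81 / 438 = 0.001849.
Darcy flux q = K · i = 77.60 × 0.001849 = 0.1435 m/day.
Seepage velocity v = q / n_e = 0.1435 / 0.32 = 0.4485 m/day.
Travel time t = L / v = 438 / 0.4485 = 976.7 days = 2.674 years.

2.67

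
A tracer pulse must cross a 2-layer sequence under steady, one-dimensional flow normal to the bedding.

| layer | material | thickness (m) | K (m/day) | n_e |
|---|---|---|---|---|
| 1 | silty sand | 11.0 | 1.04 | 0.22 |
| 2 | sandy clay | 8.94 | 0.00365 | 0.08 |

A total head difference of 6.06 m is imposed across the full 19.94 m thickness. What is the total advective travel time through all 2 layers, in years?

With flow normal to the layers, continuity requires the same specific discharge q through every layer.
Σ(b_i/K_i) = 11.0/1.04 + 8.94/0.00365 = 2460 d.
q = Δh / Σ(b_i/K_i) = 6.06 / 2460 = 0.002464 m/day.
In each layer the seepage velocity is v_i = q/n_i, so the layer transit time is t_i = b_i·n_i / q:
  layer 1 (silty sand): t_1 = 11.0 × 0.22 / 0.002464 = 982.3 d
  layer 2 (sandy clay): t_2 = 8.94 × 0.08 / 0.002464 = 290.3 d
Total t = Σ t_i = 1273 days = 3.484 years.

3.48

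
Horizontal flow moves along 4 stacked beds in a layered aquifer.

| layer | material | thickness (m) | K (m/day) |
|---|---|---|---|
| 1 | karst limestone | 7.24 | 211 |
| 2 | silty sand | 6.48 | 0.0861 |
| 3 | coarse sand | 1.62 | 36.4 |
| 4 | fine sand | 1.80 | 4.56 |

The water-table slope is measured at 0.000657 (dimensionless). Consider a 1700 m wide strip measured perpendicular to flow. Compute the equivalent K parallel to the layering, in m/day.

93.1

Flow is parallel to layering, so each bed carries its own Darcy discharge and the transmissivities add.
Σ(K_i·b_i) = 211×7.24 + 0.0861×6.48 + 36.4×1.62 + 4.56×1.80 = 1595 m²/day.
Total thickness b = 17.14 m, so K_eq = Σ(K_i·b_i)/b = 93.08 m/day.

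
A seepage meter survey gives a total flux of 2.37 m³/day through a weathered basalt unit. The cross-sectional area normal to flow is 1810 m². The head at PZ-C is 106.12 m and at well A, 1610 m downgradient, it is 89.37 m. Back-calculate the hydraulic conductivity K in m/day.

0.126

Hydraulic gradient i = (106.12 − 89.37) / 1610 = 16.75 / 1610 = 0.01040.
From Q = K·A·i, K = Q / (A·i) = 2.37 / (1810 × 0.01040) = 0.1259 m/day.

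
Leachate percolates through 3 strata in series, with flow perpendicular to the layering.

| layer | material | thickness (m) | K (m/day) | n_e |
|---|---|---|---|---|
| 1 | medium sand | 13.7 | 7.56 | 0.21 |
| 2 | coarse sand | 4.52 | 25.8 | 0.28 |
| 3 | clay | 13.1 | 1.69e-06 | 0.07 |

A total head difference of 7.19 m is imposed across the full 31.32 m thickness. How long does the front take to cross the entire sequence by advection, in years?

14900

With flow normal to the layers, continuity requires the same specific discharge q through every layer.
Σ(b_i/K_i) = 13.7/7.56 + 4.52/25.8 + 13.1/1.69e-06 = 7.751e+06 d.
q = Δh / Σ(b_i/K_i) = 7.19 / 7.751e+06 = 9.276e-07 m/day.
In each layer the seepage velocity is v_i = q/n_i, so the layer transit time is t_i = b_i·n_i / q:
  layer 1 (medium sand): t_1 = 13.7 × 0.21 / 9.276e-07 = 3.102e+06 d
  layer 2 (coarse sand): t_2 = 4.52 × 0.28 / 9.276e-07 = 1.364e+06 d
  layer 3 (clay): t_3 = 13.1 × 0.07 / 9.276e-07 = 9.886e+05 d
Total t = Σ t_i = 5.455e+06 days = 14934 years.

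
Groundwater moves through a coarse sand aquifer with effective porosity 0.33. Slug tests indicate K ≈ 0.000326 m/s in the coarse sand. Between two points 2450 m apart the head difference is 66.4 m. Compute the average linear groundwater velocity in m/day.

Convert K: 0.000326 m/s × 86400 = 28.17 m/day.
Hydraulic gradient i = Δh / L = 66.4 / 2450 = 0.02710.
Darcy flux q = K · i = 28.17 × 0.02710 = 0.7634 m/day.
Seepage velocity v = q / n_e = 0.7634 / 0.33 = 2.313 m/day.

2.31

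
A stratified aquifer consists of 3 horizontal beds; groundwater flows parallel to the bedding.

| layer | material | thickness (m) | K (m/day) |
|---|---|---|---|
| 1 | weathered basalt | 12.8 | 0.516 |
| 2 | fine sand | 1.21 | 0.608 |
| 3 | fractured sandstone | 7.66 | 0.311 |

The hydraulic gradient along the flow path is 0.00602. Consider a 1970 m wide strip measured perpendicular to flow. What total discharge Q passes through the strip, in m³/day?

115

Flow is parallel to layering, so each bed carries its own Darcy discharge and the transmissivities add.
Σ(K_i·b_i) = 0.516×12.8 + 0.608×1.21 + 0.311×7.66 = 9.723 m²/day.
Hydraulic gradient i = 0.00602.
Q = Σ(K_i·b_i) · W · i = 9.723 × 1970 × 0.006020 = 115.3 m³/day.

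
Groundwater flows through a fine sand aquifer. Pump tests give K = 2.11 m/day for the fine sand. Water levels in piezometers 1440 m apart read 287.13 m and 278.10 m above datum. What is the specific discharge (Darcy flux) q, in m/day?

0.0132

Hydraulic gradient i = (287.13 − 278.10) / 1440 = 9.03 / 1440 = 0.006271.
Specific discharge q = K · i = 2.110 × 0.006271 = 0.01323 m/day.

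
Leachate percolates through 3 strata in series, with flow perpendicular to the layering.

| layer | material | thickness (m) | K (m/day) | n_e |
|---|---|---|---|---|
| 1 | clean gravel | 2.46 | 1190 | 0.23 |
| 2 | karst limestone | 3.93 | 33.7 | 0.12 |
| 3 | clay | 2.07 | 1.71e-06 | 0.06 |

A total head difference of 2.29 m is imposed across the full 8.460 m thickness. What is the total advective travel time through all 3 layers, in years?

1680

With flow normal to the layers, continuity requires the same specific discharge q through every layer.
Σ(b_i/K_i) = 2.46/1190 + 3.93/33.7 + 2.07/1.71e-06 = 1.211e+06 d.
q = Δh / Σ(b_i/K_i) = 2.29 / 1.211e+06 = 1.892e-06 m/day.
In each layer the seepage velocity is v_i = q/n_i, so the layer transit time is t_i = b_i·n_i / q:
  layer 1 (clean gravel): t_1 = 2.46 × 0.23 / 1.892e-06 = 2.991e+05 d
  layer 2 (karst limestone): t_2 = 3.93 × 0.12 / 1.892e-06 = 2.493e+05 d
  layer 3 (clay): t_3 = 2.07 × 0.06 / 1.892e-06 = 65654 d
Total t = Σ t_i = 6.140e+05 days = 1681 years.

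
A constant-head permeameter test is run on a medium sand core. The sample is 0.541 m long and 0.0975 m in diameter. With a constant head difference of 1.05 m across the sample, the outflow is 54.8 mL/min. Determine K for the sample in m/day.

Cross-sectional area A = π·(d/2)² = π × (0.0975/2)² = 0.007466 m².
Convert discharge: 54.8 mL/min = 9.133e-07 m³/s.
Darcy's law rearranged: K = Q·L / (A·Δh) = 9.133e-07 × 0.541 / (0.007466 × 1.05) = 6.303e-05 m/s = 5.446 m/day.

5.45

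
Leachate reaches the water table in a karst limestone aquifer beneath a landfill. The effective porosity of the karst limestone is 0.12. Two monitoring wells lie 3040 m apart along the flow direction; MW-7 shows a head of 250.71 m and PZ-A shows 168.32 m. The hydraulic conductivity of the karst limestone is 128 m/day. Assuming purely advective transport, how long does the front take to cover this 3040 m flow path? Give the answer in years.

0.288

Hydraulic gradient i = (250.71 − 168.32) / 3040 = 82.39 / 3040 = 0.02710.
Darcy flux q = K · i = 128.0 × 0.02710 = 3.469 m/day.
Seepage velocity v = q / n_e = 3.469 / 0.12 = 28.91 m/day.
Travel time t = L / v = 3040 / 28.91 = 105.2 days = 0.2879 years.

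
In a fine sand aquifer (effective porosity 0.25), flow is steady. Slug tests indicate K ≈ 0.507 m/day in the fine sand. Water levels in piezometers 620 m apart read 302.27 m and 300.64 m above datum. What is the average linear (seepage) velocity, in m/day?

Hydraulic gradient i = (302.27 − 300.64) / 620 = 1.63 / 620 = 0.002629.
Darcy flux q = K · i = 0.5070 × 0.002629 = 0.001333 m/day.
Seepage velocity v = q / n_e = 0.001333 / 0.25 = 0.005332 m/day.

0.00533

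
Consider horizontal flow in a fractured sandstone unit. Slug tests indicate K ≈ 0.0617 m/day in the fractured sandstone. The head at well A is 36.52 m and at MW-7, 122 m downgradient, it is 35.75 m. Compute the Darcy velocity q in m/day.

Hydraulic gradient i = (36.52 − 35.75) / 122 = 0.77 / 122 = 0.006311.
Specific discharge q = K · i = 0.06170 × 0.006311 = 0.0003894 m/day.

0.000389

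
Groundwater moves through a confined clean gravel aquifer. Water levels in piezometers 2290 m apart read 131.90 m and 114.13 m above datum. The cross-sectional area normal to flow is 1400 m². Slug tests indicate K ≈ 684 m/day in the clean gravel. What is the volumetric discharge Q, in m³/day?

7430

Hydraulic gradient i = (131.90 − 114.13) / 2290 = 17.77 / 2290 = 0.007760.
Darcy's law: Q = K · A · i = 684.0 × 1400 × 0.007760 = 7431 m³/day.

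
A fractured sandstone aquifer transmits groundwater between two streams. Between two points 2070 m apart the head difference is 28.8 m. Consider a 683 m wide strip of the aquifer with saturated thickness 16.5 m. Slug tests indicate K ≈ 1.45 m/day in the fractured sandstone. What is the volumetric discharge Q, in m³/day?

Cross-sectional area A = 683 × 16.5 = 11270 m².
Hydraulic gradient i = Δh / L = 28.8 / 2070 = 0.01391.
Darcy's law: Q = K · A · i = 1.450 × 11270 × 0.01391 = 227.3 m³/day.

227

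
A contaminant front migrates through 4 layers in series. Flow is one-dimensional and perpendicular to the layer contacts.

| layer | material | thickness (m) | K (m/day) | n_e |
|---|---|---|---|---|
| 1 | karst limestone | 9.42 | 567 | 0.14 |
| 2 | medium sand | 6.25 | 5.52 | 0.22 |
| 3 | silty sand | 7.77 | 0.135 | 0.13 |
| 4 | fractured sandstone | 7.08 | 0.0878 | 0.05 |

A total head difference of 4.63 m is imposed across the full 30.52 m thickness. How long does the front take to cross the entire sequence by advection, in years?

0.334

With flow normal to the layers, continuity requires the same specific discharge q through every layer.
Σ(b_i/K_i) = 9.42/567 + 6.25/5.52 + 7.77/0.135 + 7.08/0.0878 = 139.3 d.
q = Δh / Σ(b_i/K_i) = 4.63 / 139.3 = 0.03323 m/day.
In each layer the seepage velocity is v_i = q/n_i, so the layer transit time is t_i = b_i·n_i / q:
  layer 1 (karst limestone): t_1 = 9.42 × 0.14 / 0.03323 = 39.69 d
  layer 2 (medium sand): t_2 = 6.25 × 0.22 / 0.03323 = 41.38 d
  layer 3 (silty sand): t_3 = 7.77 × 0.13 / 0.03323 = 30.40 d
  layer 4 (fractured sandstone): t_4 = 7.08 × 0.05 / 0.03323 = 10.65 d
Total t = Σ t_i = 122.1 days = 0.3344 years.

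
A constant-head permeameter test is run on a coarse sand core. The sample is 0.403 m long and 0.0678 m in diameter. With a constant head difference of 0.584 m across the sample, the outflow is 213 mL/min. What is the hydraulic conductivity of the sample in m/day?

Cross-sectional area A = π·(d/2)² = π × (0.0678/2)² = 0.003610 m².
Convert discharge: 213 mL/min = 3.550e-06 m³/s.
Darcy's law rearranged: K = Q·L / (A·Δh) = 3.550e-06 × 0.403 / (0.003610 × 0.584) = 0.0006785 m/s = 58.63 m/day.

58.6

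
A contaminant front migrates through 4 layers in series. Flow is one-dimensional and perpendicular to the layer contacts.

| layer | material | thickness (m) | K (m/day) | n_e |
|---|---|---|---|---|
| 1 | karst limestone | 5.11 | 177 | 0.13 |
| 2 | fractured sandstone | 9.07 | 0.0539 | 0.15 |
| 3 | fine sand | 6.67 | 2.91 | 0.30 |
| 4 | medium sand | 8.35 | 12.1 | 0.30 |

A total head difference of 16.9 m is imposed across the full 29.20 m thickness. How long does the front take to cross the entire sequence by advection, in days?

66.2

With flow normal to the layers, continuity requires the same specific discharge q through every layer.
Σ(b_i/K_i) = 5.11/177 + 9.07/0.0539 + 6.67/2.91 + 8.35/12.1 = 171.3 d.
q = Δh / Σ(b_i/K_i) = 16.9 / 171.3 = 0.09867 m/day.
In each layer the seepage velocity is v_i = q/n_i, so the layer transit time is t_i = b_i·n_i / q:
  layer 1 (karst limestone): t_1 = 5.11 × 0.13 / 0.09867 = 6.733 d
  layer 2 (fractured sandstone): t_2 = 9.07 × 0.15 / 0.09867 = 13.79 d
  layer 3 (fine sand): t_3 = 6.67 × 0.30 / 0.09867 = 20.28 d
  layer 4 (medium sand): t_4 = 8.35 × 0.30 / 0.09867 = 25.39 d
Total t = Σ t_i = 66.19 days.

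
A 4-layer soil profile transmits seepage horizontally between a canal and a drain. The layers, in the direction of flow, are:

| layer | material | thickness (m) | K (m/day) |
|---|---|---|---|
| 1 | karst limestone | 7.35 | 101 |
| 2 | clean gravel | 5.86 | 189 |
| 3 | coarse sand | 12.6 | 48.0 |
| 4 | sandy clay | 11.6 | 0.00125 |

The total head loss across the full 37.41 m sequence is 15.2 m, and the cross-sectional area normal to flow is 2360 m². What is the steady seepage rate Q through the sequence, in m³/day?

3.87

Flow is perpendicular to layering, so the layers act in series and the equivalent K is the thickness-weighted harmonic mean.
Total thickness L = 7.35 + 5.86 + 12.6 + 11.6 = 37.41 m.
Σ(b_i/K_i) = 7.35/101 + 5.86/189 + 12.6/48.0 + 11.6/0.00125 = 9280 d.
K_eq = L / Σ(b_i/K_i) = 37.41 / 9280 = 0.004031 m/day.
Q = K_eq · A · (Δh/L) = 0.004031 × 2360 × (15.2/37.41) = 3.865 m³/day.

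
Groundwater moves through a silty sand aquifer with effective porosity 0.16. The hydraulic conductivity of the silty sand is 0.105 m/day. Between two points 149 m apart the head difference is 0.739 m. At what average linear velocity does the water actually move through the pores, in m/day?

Hydraulic gradient i = Δh / L = 0.739 / 149 = 0.004960.
Darcy flux q = K · i = 0.1050 × 0.004960 = 0.0005208 m/day.
Seepage velocity v = q / n_e = 0.0005208 / 0.16 = 0.003255 m/day.

0.00325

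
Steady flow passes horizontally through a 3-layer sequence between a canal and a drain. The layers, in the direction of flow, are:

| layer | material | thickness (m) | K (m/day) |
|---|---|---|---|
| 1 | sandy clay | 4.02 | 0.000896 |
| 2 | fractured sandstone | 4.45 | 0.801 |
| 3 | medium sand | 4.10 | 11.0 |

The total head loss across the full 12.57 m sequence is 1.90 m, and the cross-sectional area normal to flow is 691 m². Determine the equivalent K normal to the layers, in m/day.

Flow is perpendicular to layering, so the layers act in series and the equivalent K is the thickness-weighted harmonic mean.
Total thickness L = 4.02 + 4.45 + 4.10 = 12.57 m.
Σ(b_i/K_i) = 4.02/0.000896 + 4.45/0.801 + 4.10/11.0 = 4493 d.
K_eq = L / Σ(b_i/K_i) = 12.57 / 4493 = 0.002798 m/day.

0.00280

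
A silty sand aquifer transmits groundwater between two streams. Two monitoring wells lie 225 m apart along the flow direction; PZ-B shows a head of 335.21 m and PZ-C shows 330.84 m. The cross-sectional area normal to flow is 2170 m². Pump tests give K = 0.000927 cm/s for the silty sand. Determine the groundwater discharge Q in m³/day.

Convert K: 0.000927 cm/s × 864 = 0.8009 m/day.
Hydraulic gradient i = (335.21 − 330.84) / 225 = 4.37 / 225 = 0.01942.
Darcy's law: Q = K · A · i = 0.8009 × 2170 × 0.01942 = 33.76 m³/day.

33.8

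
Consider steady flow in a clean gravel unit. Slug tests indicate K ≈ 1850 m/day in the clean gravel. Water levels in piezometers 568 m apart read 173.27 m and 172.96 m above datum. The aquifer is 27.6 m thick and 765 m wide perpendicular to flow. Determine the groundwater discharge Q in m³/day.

Cross-sectional area A = 765 × 27.6 = 21114 m².
Hydraulic gradient i = (173.27 − 172.96) / 568 = 0.31 / 568 = 0.0005458.
Darcy's law: Q = K · A · i = 1850 × 21114 × 0.0005458 = 21318 m³/day.

21300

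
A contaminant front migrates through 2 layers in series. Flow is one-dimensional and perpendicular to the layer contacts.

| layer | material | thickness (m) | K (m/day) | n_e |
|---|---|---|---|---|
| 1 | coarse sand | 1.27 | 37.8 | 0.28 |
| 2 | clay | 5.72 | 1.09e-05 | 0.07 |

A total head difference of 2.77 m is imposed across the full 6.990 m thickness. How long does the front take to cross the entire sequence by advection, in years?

392

With flow normal to the layers, continuity requires the same specific discharge q through every layer.
Σ(b_i/K_i) = 1.27/37.8 + 5.72/1.09e-05 = 5.248e+05 d.
q = Δh / Σ(b_i/K_i) = 2.77 / 5.248e+05 = 5.278e-06 m/day.
In each layer the seepage velocity is v_i = q/n_i, so the layer transit time is t_i = b_i·n_i / q:
  layer 1 (coarse sand): t_1 = 1.27 × 0.28 / 5.278e-06 = 67368 d
  layer 2 (clay): t_2 = 5.72 × 0.07 / 5.278e-06 = 75855 d
Total t = Σ t_i = 1.432e+05 days = 392.1 years.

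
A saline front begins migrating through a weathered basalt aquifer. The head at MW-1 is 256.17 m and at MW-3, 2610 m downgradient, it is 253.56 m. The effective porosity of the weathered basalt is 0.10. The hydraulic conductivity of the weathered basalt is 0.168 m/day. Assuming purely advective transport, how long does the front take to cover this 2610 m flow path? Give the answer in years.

4250

Hydraulic gradient i = (256.17 − 253.56) / 2610 = 2.61 / 2610 = 0.001000.
Darcy flux q = K · i = 0.1680 × 0.001000 = 0.0001680 m/day.
Seepage velocity v = q / n_e = 0.0001680 / 0.10 = 0.001680 m/day.
Travel time t = L / v = 2610 / 0.001680 = 1.554e+06 days = 4253 years.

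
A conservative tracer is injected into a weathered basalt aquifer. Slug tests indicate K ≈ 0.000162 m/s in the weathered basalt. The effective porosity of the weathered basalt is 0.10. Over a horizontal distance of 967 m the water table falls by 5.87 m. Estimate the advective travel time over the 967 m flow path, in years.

Convert K: 0.000162 m/s × 86400 = 14.00 m/day.
Hydraulic gradient i = Δh / L = 5.87 / 967 = 0.006070.
Darcy flux q = K · i = 14.00 × 0.006070 = 0.08497 m/day.
Seepage velocity v = q / n_e = 0.08497 / 0.10 = 0.8497 m/day.
Travel time t = L / v = 967 / 0.8497 = 1138 days = 3.116 years.

3.12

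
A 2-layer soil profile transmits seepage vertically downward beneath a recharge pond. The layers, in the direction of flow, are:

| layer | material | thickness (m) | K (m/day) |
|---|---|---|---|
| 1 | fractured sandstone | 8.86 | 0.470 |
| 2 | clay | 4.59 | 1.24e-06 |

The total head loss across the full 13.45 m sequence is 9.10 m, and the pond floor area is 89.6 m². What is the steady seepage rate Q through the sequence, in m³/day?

Flow is perpendicular to layering, so the layers act in series and the equivalent K is the thickness-weighted harmonic mean.
Total thickness L = 8.86 + 4.59 = 13.45 m.
Σ(b_i/K_i) = 8.86/0.470 + 4.59/1.24e-06 = 3.702e+06 d.
K_eq = L / Σ(b_i/K_i) = 13.45 / 3.702e+06 = 3.634e-06 m/day.
Q = K_eq · A · (Δh/L) = 3.634e-06 × 89.6 × (9.10/13.45) = 0.0002203 m³/day.

0.000220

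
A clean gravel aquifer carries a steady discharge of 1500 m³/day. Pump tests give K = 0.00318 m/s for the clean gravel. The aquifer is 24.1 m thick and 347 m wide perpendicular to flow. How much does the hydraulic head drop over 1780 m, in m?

Convert K: 0.00318 m/s × 86400 = 274.8 m/day.
Cross-sectional area A = 347 × 24.1 = 8363 m².
From Q = K·A·i, i = Q / (K·A) = 1500 / (274.8 × 8363) = 0.0006528.
Head loss Δh = i · L = 0.0006528 × 1780 = 1.162 m.

1.16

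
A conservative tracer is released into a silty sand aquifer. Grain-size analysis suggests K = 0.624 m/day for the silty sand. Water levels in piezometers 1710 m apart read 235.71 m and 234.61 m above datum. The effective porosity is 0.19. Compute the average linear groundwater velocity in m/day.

Hydraulic gradient i = (235.71 − 234.61) / 1710 = 1.1 / 1710 = 0.0006433.
Darcy flux q = K · i = 0.6240 × 0.0006433 = 0.0004014 m/day.
Seepage velocity v = q / n_e = 0.0004014 / 0.19 = 0.002113 m/day.

0.00211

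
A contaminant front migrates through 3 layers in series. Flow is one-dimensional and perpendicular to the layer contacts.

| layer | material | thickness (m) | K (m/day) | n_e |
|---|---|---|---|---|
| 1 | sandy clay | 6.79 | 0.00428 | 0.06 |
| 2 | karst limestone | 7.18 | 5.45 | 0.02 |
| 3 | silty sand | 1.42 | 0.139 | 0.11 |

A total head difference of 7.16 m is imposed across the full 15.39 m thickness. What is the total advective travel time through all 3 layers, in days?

158

With flow normal to the layers, continuity requires the same specific discharge q through every layer.
Σ(b_i/K_i) = 6.79/0.00428 + 7.18/5.45 + 1.42/0.139 = 1598 d.
q = Δh / Σ(b_i/K_i) = 7.16 / 1598 = 0.004481 m/day.
In each layer the seepage velocity is v_i = q/n_i, so the layer transit time is t_i = b_i·n_i / q:
  layer 1 (sandy clay): t_1 = 6.79 × 0.06 / 0.004481 = 90.92 d
  layer 2 (karst limestone): t_2 = 7.18 × 0.02 / 0.004481 = 32.05 d
  layer 3 (silty sand): t_3 = 1.42 × 0.11 / 0.004481 = 34.86 d
Total t = Σ t_i = 157.8 days.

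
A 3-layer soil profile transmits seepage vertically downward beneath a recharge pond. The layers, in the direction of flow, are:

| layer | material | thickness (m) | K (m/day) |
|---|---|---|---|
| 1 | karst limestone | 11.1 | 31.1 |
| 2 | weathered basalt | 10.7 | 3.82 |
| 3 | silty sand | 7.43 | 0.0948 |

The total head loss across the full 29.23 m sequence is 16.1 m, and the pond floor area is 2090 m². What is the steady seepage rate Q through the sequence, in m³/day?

Flow is perpendicular to layering, so the layers act in series and the equivalent K is the thickness-weighted harmonic mean.
Total thickness L = 11.1 + 10.7 + 7.43 = 29.23 m.
Σ(b_i/K_i) = 11.1/31.1 + 10.7/3.82 + 7.43/0.0948 = 81.53 d.
K_eq = L / Σ(b_i/K_i) = 29.23 / 81.53 = 0.3585 m/day.
Q = K_eq · A · (Δh/L) = 0.3585 × 2090 × (16.1/29.23) = 412.7 m³/day.

413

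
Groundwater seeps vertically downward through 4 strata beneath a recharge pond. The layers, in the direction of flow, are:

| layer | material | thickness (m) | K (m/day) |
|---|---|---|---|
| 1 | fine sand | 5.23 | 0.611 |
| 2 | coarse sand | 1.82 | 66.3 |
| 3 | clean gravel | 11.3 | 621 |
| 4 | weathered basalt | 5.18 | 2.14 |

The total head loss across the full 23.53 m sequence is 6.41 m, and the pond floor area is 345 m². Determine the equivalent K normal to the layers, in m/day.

Flow is perpendicular to layering, so the layers act in series and the equivalent K is the thickness-weighted harmonic mean.
Total thickness L = 5.23 + 1.82 + 11.3 + 5.18 = 23.53 m.
Σ(b_i/K_i) = 5.23/0.611 + 1.82/66.3 + 11.3/621 + 5.18/2.14 = 11.03 d.
K_eq = L / Σ(b_i/K_i) = 23.53 / 11.03 = 2.134 m/day.

2.13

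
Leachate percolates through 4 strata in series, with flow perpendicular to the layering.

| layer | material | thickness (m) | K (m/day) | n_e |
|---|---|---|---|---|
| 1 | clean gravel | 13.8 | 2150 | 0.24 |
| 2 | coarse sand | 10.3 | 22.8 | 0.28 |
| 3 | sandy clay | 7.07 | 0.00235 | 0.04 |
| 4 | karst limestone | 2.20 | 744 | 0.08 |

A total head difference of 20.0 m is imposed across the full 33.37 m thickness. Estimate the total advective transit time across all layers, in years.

With flow normal to the layers, continuity requires the same specific discharge q through every layer.
Σ(b_i/K_i) = 13.8/2150 + 10.3/22.8 + 7.07/0.00235 + 2.20/744 = 3009 d.
q = Δh / Σ(b_i/K_i) = 20.0 / 3009 = 0.006647 m/day.
In each layer the seepage velocity is v_i = q/n_i, so the layer transit time is t_i = b_i·n_i / q:
  layer 1 (clean gravel): t_1 = 13.8 × 0.24 / 0.006647 = 498.3 d
  layer 2 (coarse sand): t_2 = 10.3 × 0.28 / 0.006647 = 433.9 d
  layer 3 (sandy clay): t_3 = 7.07 × 0.04 / 0.006647 = 42.55 d
  layer 4 (karst limestone): t_4 = 2.20 × 0.08 / 0.006647 = 26.48 d
Total t = Σ t_i = 1001 days = 2.741 years.

2.74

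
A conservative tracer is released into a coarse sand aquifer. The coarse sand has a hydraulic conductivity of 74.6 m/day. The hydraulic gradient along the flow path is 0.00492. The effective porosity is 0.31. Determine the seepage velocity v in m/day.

Hydraulic gradient i = 0.00492.
Darcy flux q = K · i = 74.60 × 0.004920 = 0.3670 m/day.
Seepage velocity v = q / n_e = 0.3670 / 0.31 = 1.184 m/day.

1.18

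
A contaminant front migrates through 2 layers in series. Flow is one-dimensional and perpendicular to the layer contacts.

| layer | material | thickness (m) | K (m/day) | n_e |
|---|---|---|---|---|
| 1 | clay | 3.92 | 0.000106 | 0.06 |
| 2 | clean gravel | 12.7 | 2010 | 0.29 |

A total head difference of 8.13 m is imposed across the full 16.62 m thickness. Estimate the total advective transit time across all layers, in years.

48.8

With flow normal to the layers, continuity requires the same specific discharge q through every layer.
Σ(b_i/K_i) = 3.92/0.000106 + 12.7/2010 = 36981 d.
q = Δh / Σ(b_i/K_i) = 8.13 / 36981 = 0.0002198 m/day.
In each layer the seepage velocity is v_i = q/n_i, so the layer transit time is t_i = b_i·n_i / q:
  layer 1 (clay): t_1 = 3.92 × 0.06 / 0.0002198 = 1070 d
  layer 2 (clean gravel): t_2 = 12.7 × 0.29 / 0.0002198 = 16753 d
Total t = Σ t_i = 17823 days = 48.80 years.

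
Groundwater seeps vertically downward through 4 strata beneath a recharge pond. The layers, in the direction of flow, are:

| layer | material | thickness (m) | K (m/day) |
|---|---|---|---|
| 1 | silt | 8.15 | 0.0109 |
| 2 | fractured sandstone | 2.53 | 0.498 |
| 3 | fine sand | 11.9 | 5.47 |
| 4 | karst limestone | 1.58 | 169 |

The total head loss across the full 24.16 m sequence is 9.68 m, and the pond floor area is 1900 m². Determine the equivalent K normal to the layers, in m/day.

0.0320

Flow is perpendicular to layering, so the layers act in series and the equivalent K is the thickness-weighted harmonic mean.
Total thickness L = 8.15 + 2.53 + 11.9 + 1.58 = 24.16 m.
Σ(b_i/K_i) = 8.15/0.0109 + 2.53/0.498 + 11.9/5.47 + 1.58/169 = 755.0 d.
K_eq = L / Σ(b_i/K_i) = 24.16 / 755.0 = 0.03200 m/day.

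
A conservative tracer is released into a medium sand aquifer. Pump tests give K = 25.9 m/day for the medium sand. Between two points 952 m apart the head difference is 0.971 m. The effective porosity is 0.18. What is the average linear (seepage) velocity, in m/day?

0.147

Hydraulic gradient i = Δh / L = 0.971 / 952 = 0.001020.
Darcy flux q = K · i = 25.90 × 0.001020 = 0.02642 m/day.
Seepage velocity v = q / n_e = 0.02642 / 0.18 = 0.1468 m/day.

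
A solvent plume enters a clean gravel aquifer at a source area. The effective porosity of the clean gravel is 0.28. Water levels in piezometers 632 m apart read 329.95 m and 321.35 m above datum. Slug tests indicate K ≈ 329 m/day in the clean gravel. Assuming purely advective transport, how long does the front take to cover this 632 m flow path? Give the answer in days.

Hydraulic gradient i = (329.95 − 321.35) / 632 = 8.6 / 632 = 0.01361.
Darcy flux q = K · i = 329.0 × 0.01361 = 4.477 m/day.
Seepage velocity v = q / n_e = 4.477 / 0.28 = 15.99 m/day.
Travel time t = L / v = 632 / 15.99 = 39.53 days.

39.5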